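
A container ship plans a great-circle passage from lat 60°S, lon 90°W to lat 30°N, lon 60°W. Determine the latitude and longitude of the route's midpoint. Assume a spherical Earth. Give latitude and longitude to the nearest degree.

≈ lat 15°S, lon 71°W

From cos δ = sin φ₁ sin φ₂ + cos φ₁ cos φ₂ cos Δλ, the central angle is δ ≈ 1.629 rad (93.3°).
Interpolate at f = 1/2 with slerp weights a = sin((1−f)δ)/sin δ ≈ 0.729, b = sin(fδ)/sin δ ≈ 0.729.
p = a·p₁ + b·p₂ ≈ (0.315, -0.911, -0.267); φ = arcsin(p_z) ≈ -15.47°, λ = atan2(p_y, p_x) ≈ -70.89°.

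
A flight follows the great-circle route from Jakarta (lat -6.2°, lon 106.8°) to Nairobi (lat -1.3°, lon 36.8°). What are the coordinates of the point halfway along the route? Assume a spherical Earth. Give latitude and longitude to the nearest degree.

≈ lat -5°, lon 72°

The haversine formula gives a central angle δ ≈ 1.221 rad (70.0°) between the endpoints.
Interpolate at f = 1/2 with slerp weights a = sin((1−f)δ)/sin δ ≈ 0.610, b = sin(fδ)/sin δ ≈ 0.610.
p = a·p₁ + b·p₂ ≈ (0.313, 0.946, -0.080); φ = arcsin(p_z) ≈ -4.57°, λ = atan2(p_y, p_x) ≈ 71.69°.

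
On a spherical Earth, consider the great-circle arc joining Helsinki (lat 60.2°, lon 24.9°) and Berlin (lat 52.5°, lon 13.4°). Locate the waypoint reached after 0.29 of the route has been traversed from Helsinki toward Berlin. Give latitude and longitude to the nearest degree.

From cos δ = sin φ₁ sin φ₂ + cos φ₁ cos φ₂ cos Δλ, the central angle is δ ≈ 0.174 rad (10.0°).
Interpolate at f = 0.29 with slerp weights a = sin((1−f)δ)/sin δ ≈ 0.712, b = sin(fδ)/sin δ ≈ 0.291.
p = a·p₁ + b·p₂ ≈ (0.493, 0.190, 0.849); φ = arcsin(p_z) ≈ 58.08°, λ = atan2(p_y, p_x) ≈ 21.07°.

≈ lat 58°, lon 21°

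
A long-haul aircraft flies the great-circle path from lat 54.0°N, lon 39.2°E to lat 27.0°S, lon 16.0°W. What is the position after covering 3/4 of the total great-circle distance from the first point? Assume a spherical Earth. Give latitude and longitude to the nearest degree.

Convert each endpoint to a unit vector on the sphere (x = cos φ cos λ, y = cos φ sin λ, z = sin φ).
The central angle between the endpoints is δ = arccos(p₁·p₂) ≈ 1.639 rad (93.9°).
Interpolate at f = 3/4 with slerp weights a = sin((1−f)δ)/sin δ ≈ 0.399, b = sin(fδ)/sin δ ≈ 0.945.
p = a·p₁ + b·p₂ ≈ (0.991, -0.084, -0.106); φ = arcsin(p_z) ≈ -6.07°, λ = atan2(p_y, p_x) ≈ -4.82°.

≈ lat 6°S, lon 5°W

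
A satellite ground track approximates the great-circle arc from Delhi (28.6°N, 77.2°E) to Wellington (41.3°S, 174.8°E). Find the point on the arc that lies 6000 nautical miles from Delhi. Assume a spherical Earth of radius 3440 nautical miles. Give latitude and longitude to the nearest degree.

The haversine formula gives a central angle δ ≈ 1.986 rad (113.8°) between the endpoints. The total great-circle distance is δ·R ≈ 1.986 × 3440 ≈ 6831 nmi, so the target fraction is f = 6000/6831 ≈ 0.878.
Interpolate at f ≈ 0.878 with slerp weights a = sin((1−f)δ)/sin δ ≈ 0.261, b = sin(fδ)/sin δ ≈ 1.076.
p = a·p₁ + b·p₂ ≈ (-0.754, 0.297, -0.585); φ = arcsin(p_z) ≈ -35.82°, λ = atan2(p_y, p_x) ≈ 158.50°.

≈ 36°S, 159°E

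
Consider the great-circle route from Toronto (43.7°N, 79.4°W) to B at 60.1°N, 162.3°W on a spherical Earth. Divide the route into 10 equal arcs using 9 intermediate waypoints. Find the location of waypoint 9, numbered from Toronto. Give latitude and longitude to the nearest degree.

The haversine formula gives a central angle δ ≈ 0.872 rad (49.9°) between the endpoints.
Interpolate at f = 9/10 with slerp weights a = sin((1−f)δ)/sin δ ≈ 0.114, b = sin(fδ)/sin δ ≈ 0.923.
p = a·p₁ + b·p₂ ≈ (-0.423, -0.221, 0.879); φ = arcsin(p_z) ≈ 61.49°, λ = atan2(p_y, p_x) ≈ -152.46°.

≈ 61°N, 152°W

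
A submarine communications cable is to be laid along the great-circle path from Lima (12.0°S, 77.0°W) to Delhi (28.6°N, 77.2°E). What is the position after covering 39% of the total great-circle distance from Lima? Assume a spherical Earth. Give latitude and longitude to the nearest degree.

≈ 24°N, 30°W

Write both endpoints as unit vectors p₁, p₂ with components (cos φ cos λ, cos φ sin λ, sin φ).
The central angle between the endpoints is δ = arccos(p₁·p₂) ≈ 2.632 rad (150.8°).
Interpolate at f = 0.39 with slerp weights a = sin((1−f)δ)/sin δ ≈ 2.047, b = sin(fδ)/sin δ ≈ 1.752.
p = a·p₁ + b·p₂ ≈ (0.791, -0.451, 0.413); φ = arcsin(p_z) ≈ 24.40°, λ = atan2(p_y, p_x) ≈ -29.68°.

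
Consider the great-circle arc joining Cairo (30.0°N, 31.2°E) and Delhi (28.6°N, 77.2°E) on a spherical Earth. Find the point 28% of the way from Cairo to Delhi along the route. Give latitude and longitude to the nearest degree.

The haversine formula gives a central angle δ ≈ 0.696 rad (39.9°) between the endpoints.
Interpolate at f = 0.28 with slerp weights a = sin((1−f)δ)/sin δ ≈ 0.749, b = sin(fδ)/sin δ ≈ 0.302.
p = a·p₁ + b·p₂ ≈ (0.614, 0.595, 0.519); φ = arcsin(p_z) ≈ 31.28°, λ = atan2(p_y, p_x) ≈ 44.10°.

≈ 31°N, 44°E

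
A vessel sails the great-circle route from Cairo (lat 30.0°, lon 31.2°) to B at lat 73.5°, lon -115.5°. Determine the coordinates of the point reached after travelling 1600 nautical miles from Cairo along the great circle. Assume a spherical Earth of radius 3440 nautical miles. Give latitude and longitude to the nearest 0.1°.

Convert each endpoint to a unit vector on the sphere (x = cos φ cos λ, y = cos φ sin λ, z = sin φ).
The central angle between the endpoints is δ = arccos(p₁·p₂) ≈ 1.293 rad (74.1°). The total great-circle distance is δ·R ≈ 1.293 × 3440 ≈ 4449 nmi, so the target fraction is f = 1600/4449 ≈ 0.360.
Interpolate at f ≈ 0.360 with slerp weights a = sin((1−f)δ)/sin δ ≈ 0.766, b = sin(fδ)/sin δ ≈ 0.466.
p = a·p₁ + b·p₂ ≈ (0.510, 0.224, 0.830); φ = arcsin(p_z) ≈ 56.12°, λ = atan2(p_y, p_x) ≈ 23.71°.

≈ lat 56.1°, lon 23.7°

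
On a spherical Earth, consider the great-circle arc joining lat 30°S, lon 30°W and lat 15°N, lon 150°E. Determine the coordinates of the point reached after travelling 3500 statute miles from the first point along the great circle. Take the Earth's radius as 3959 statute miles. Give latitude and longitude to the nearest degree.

Convert each endpoint to a unit vector on the sphere (x = cos φ cos λ, y = cos φ sin λ, z = sin φ).
The central angle between the endpoints is δ = arccos(p₁·p₂) ≈ 2.880 rad (165.0°). The total great-circle distance is δ·R ≈ 2.880 × 3959 ≈ 11401 mi, so the target fraction is f = 3500/11401 ≈ 0.307.
Interpolate at f ≈ 0.307 with slerp weights a = sin((1−f)δ)/sin δ ≈ 3.520, b = sin(fδ)/sin δ ≈ 2.988.
p = a·p₁ + b·p₂ ≈ (0.141, -0.081, -0.987); φ = arcsin(p_z) ≈ -80.65°, λ = atan2(p_y, p_x) ≈ -30.00°.

≈ lat 81°S, lon 30°W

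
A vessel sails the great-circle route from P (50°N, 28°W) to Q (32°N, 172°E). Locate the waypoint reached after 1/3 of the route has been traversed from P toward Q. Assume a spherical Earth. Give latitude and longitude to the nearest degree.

Convert each endpoint to a unit vector on the sphere (x = cos φ cos λ, y = cos φ sin λ, z = sin φ).
The central angle between the endpoints is δ = arccos(p₁·p₂) ≈ 1.677 rad (96.1°).
Interpolate at f = 1/3 with slerp weights a = sin((1−f)δ)/sin δ ≈ 0.904, b = sin(fδ)/sin δ ≈ 0.533.
p = a·p₁ + b·p₂ ≈ (0.065, -0.210, 0.976); φ = arcsin(p_z) ≈ 77.30°, λ = atan2(p_y, p_x) ≈ -72.72°.

≈ (77°N, 73°W)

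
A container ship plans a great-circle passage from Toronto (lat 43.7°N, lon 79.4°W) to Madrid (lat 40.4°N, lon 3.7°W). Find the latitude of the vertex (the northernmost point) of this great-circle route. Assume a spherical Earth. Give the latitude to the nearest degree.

≈ 49°N

The great circle lies in the plane with unit normal n̂ = (p₁ × p₂)/|p₁ × p₂|.
Here n̂_z ≈ +0.657; the vertex latitude is φ_max = arccos|n̂_z| ≈ 48.9°.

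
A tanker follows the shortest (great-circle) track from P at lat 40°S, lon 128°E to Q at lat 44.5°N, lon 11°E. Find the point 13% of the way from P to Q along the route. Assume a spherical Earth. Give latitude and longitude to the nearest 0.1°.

The haversine formula gives a central angle δ ≈ 2.344 rad (134.3°) between the endpoints.
Interpolate at f = 0.13 with slerp weights a = sin((1−f)δ)/sin δ ≈ 1.247, b = sin(fδ)/sin δ ≈ 0.419.
p = a·p₁ + b·p₂ ≈ (-0.294, 0.810, -0.508); φ = arcsin(p_z) ≈ -30.50°, λ = atan2(p_y, p_x) ≈ 109.98°.

≈ lat 30.5°S, lon 110.0°E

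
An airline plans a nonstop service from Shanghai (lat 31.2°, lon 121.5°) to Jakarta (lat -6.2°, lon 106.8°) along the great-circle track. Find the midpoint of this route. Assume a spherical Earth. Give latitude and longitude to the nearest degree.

≈ lat 13°, lon 114°

Convert each endpoint to a unit vector on the sphere (x = cos φ cos λ, y = cos φ sin λ, z = sin φ).
The central angle between the endpoints is δ = arccos(p₁·p₂) ≈ 0.697 rad (40.0°).
Interpolate at f = 1/2 with slerp weights a = sin((1−f)δ)/sin δ ≈ 0.532, b = sin(fδ)/sin δ ≈ 0.532.
p = a·p₁ + b·p₂ ≈ (-0.391, 0.894, 0.218); φ = arcsin(p_z) ≈ 12.60°, λ = atan2(p_y, p_x) ≈ 113.60°.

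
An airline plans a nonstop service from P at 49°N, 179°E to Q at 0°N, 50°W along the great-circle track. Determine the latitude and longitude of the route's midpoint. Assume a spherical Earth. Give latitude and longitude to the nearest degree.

≈ 45°N, 91°W

Write both endpoints as unit vectors p₁, p₂ with components (cos φ cos λ, cos φ sin λ, sin φ).
The central angle between the endpoints is δ = arccos(p₁·p₂) ≈ 2.016 rad (115.5°).
Interpolate at f = 1/2 with slerp weights a = sin((1−f)δ)/sin δ ≈ 0.937, b = sin(fδ)/sin δ ≈ 0.937.
p = a·p₁ + b·p₂ ≈ (-0.012, -0.707, 0.707); φ = arcsin(p_z) ≈ 45.00°, λ = atan2(p_y, p_x) ≈ -91.00°.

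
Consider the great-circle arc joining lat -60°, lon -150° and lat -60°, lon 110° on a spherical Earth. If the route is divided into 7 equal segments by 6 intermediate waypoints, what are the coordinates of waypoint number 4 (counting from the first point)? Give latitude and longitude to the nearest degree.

Convert each endpoint to a unit vector on the sphere (x = cos φ cos λ, y = cos φ sin λ, z = sin φ).
The central angle between the endpoints is δ = arccos(p₁·p₂) ≈ 0.786 rad (45.0°).
Interpolate at f = 4/7 with slerp weights a = sin((1−f)δ)/sin δ ≈ 0.467, b = sin(fδ)/sin δ ≈ 0.614.
p = a·p₁ + b·p₂ ≈ (-0.307, 0.172, -0.936); φ = arcsin(p_z) ≈ -69.40°, λ = atan2(p_y, p_x) ≈ 150.82°.

≈ lat -69°, lon 151°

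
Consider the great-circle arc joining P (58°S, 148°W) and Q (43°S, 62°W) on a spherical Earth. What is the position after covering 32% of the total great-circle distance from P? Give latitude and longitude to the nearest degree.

≈ (61°S, 115°W)

Convert each endpoint to a unit vector on the sphere (x = cos φ cos λ, y = cos φ sin λ, z = sin φ).
The central angle between the endpoints is δ = arccos(p₁·p₂) ≈ 0.921 rad (52.7°).
Interpolate at f = 0.32 with slerp weights a = sin((1−f)δ)/sin δ ≈ 0.736, b = sin(fδ)/sin δ ≈ 0.365.
p = a·p₁ + b·p₂ ≈ (-0.206, -0.442, -0.873); φ = arcsin(p_z) ≈ -60.81°, λ = atan2(p_y, p_x) ≈ -114.93°.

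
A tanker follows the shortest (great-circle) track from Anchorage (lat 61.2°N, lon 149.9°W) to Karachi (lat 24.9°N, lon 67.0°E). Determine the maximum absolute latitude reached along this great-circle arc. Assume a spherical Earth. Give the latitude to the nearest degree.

≈ 75°N

The great circle lies in the plane with unit normal n̂ = (p₁ × p₂)/|p₁ × p₂|.
Here n̂_z ≈ -0.262; the vertex latitude is φ_max = arccos|n̂_z| ≈ 74.8°.
Check via Clairaut: cos φ_max = |cos φ₁| · sin C = cos(61.2°)·sin(33.0°) ≈ 0.262, again giving ≈ 74.8°.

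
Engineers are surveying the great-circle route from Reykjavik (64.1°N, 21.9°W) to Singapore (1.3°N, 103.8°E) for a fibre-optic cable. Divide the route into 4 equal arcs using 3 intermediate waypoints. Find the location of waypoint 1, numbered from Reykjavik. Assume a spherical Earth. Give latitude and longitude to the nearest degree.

Convert each endpoint to a unit vector on the sphere (x = cos φ cos λ, y = cos φ sin λ, z = sin φ).
The central angle between the endpoints is δ = arccos(p₁·p₂) ≈ 1.807 rad (103.6°).
Interpolate at f = 1/4 with slerp weights a = sin((1−f)δ)/sin δ ≈ 1.005, b = sin(fδ)/sin δ ≈ 0.449.
p = a·p₁ + b·p₂ ≈ (0.300, 0.272, 0.914); φ = arcsin(p_z) ≈ 66.09°, λ = atan2(p_y, p_x) ≈ 42.22°.

≈ 66°N, 42°E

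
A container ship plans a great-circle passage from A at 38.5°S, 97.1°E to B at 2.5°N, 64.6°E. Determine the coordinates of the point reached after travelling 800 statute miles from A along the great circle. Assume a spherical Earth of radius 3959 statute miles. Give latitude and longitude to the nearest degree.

≈ 30°S, 88°E

Write both endpoints as unit vectors p₁, p₂ with components (cos φ cos λ, cos φ sin λ, sin φ).
The central angle between the endpoints is δ = arccos(p₁·p₂) ≈ 0.886 rad (50.8°). The total great-circle distance is δ·R ≈ 0.886 × 3959 ≈ 3509 mi, so the target fraction is f = 800/3509 ≈ 0.228.
Interpolate at f ≈ 0.228 with slerp weights a = sin((1−f)δ)/sin δ ≈ 0.816, b = sin(fδ)/sin δ ≈ 0.259.
p = a·p₁ + b·p₂ ≈ (0.032, 0.867, -0.497); φ = arcsin(p_z) ≈ -29.77°, λ = atan2(p_y, p_x) ≈ 87.88°.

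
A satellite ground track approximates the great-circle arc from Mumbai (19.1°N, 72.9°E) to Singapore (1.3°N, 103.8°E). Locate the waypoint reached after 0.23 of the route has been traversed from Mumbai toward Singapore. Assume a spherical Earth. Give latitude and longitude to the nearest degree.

≈ 15°N, 80°E

Convert each endpoint to a unit vector on the sphere (x = cos φ cos λ, y = cos φ sin λ, z = sin φ).
The central angle between the endpoints is δ = arccos(p₁·p₂) ≈ 0.613 rad (35.1°).
Interpolate at f = 0.23 with slerp weights a = sin((1−f)δ)/sin δ ≈ 0.790, b = sin(fδ)/sin δ ≈ 0.244.
p = a·p₁ + b·p₂ ≈ (0.161, 0.951, 0.264); φ = arcsin(p_z) ≈ 15.32°, λ = atan2(p_y, p_x) ≈ 80.37°.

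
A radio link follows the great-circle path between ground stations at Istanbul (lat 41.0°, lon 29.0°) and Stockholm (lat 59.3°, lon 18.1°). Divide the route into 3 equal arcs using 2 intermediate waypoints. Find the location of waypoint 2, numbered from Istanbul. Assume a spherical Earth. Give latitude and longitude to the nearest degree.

Write both endpoints as unit vectors p₁, p₂ with components (cos φ cos λ, cos φ sin λ, sin φ).
The central angle between the endpoints is δ = arccos(p₁·p₂) ≈ 0.341 rad (19.5°).
Interpolate at f = 2/3 with slerp weights a = sin((1−f)δ)/sin δ ≈ 0.339, b = sin(fδ)/sin δ ≈ 0.674.
p = a·p₁ + b·p₂ ≈ (0.551, 0.231, 0.802); φ = arcsin(p_z) ≈ 53.32°, λ = atan2(p_y, p_x) ≈ 22.75°.

≈ lat 53°, lon 23°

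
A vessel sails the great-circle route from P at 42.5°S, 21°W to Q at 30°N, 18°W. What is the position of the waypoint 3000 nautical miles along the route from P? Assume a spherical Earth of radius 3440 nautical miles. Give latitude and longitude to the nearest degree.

≈ 7°N, 19°W

Write both endpoints as unit vectors p₁, p₂ with components (cos φ cos λ, cos φ sin λ, sin φ).
The central angle between the endpoints is δ = arccos(p₁·p₂) ≈ 1.266 rad (72.6°). The total great-circle distance is δ·R ≈ 1.266 × 3440 ≈ 4356 nmi, so the target fraction is f = 3000/4356 ≈ 0.689.
Interpolate at f ≈ 0.689 with slerp weights a = sin((1−f)δ)/sin δ ≈ 0.403, b = sin(fδ)/sin δ ≈ 0.803.
p = a·p₁ + b·p₂ ≈ (0.938, -0.321, 0.129); φ = arcsin(p_z) ≈ 7.43°, λ = atan2(p_y, p_x) ≈ -18.90°.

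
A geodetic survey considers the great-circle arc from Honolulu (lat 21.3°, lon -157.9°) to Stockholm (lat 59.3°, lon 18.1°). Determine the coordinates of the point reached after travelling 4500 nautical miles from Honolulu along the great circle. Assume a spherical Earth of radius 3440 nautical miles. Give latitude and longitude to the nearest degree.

From cos δ = sin φ₁ sin φ₂ + cos φ₁ cos φ₂ cos Δλ, the central angle is δ ≈ 1.734 rad (99.3°). The total great-circle distance is δ·R ≈ 1.734 × 3440 ≈ 5964 nmi, so the target fraction is f = 4500/5964 ≈ 0.755.
Interpolate at f ≈ 0.755 with slerp weights a = sin((1−f)δ)/sin δ ≈ 0.418, b = sin(fδ)/sin δ ≈ 0.979.
p = a·p₁ + b·p₂ ≈ (0.114, 0.009, 0.993); φ = arcsin(p_z) ≈ 83.45°, λ = atan2(p_y, p_x) ≈ 4.31°.

≈ lat 83°, lon 4°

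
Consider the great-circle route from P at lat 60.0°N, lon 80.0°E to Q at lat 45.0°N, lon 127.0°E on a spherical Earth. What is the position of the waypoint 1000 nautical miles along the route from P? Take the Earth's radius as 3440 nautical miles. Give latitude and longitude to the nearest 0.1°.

≈ lat 54.3°N, lon 109.2°E

Convert each endpoint to a unit vector on the sphere (x = cos φ cos λ, y = cos φ sin λ, z = sin φ).
The central angle between the endpoints is δ = arccos(p₁·p₂) ≈ 0.548 rad (31.4°). The total great-circle distance is δ·R ≈ 0.548 × 3440 ≈ 1886 nmi, so the target fraction is f = 1000/1886 ≈ 0.530.
Interpolate at f ≈ 0.530 with slerp weights a = sin((1−f)δ)/sin δ ≈ 0.489, b = sin(fδ)/sin δ ≈ 0.550.
p = a·p₁ + b·p₂ ≈ (-0.192, 0.551, 0.812); φ = arcsin(p_z) ≈ 54.30°, λ = atan2(p_y, p_x) ≈ 109.17°.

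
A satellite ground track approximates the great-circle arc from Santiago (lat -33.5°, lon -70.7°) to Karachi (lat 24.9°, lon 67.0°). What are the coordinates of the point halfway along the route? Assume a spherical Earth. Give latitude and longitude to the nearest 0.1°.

≈ lat -11.7°, lon 4.3°

Write both endpoints as unit vectors p₁, p₂ with components (cos φ cos λ, cos φ sin λ, sin φ).
The central angle between the endpoints is δ = arccos(p₁·p₂) ≈ 2.485 rad (142.4°).
Interpolate at f = 1/2 with slerp weights a = sin((1−f)δ)/sin δ ≈ 1.550, b = sin(fδ)/sin δ ≈ 1.550.
p = a·p₁ + b·p₂ ≈ (0.976, 0.074, -0.203); φ = arcsin(p_z) ≈ -11.70°, λ = atan2(p_y, p_x) ≈ 4.35°.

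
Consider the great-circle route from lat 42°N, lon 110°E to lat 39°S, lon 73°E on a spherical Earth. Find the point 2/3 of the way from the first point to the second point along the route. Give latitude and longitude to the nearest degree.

The haversine formula gives a central angle δ ≈ 1.531 rad (87.7°) between the endpoints.
Interpolate at f = 2/3 with slerp weights a = sin((1−f)δ)/sin δ ≈ 0.489, b = sin(fδ)/sin δ ≈ 0.853.
p = a·p₁ + b·p₂ ≈ (0.070, 0.975, -0.210); φ = arcsin(p_z) ≈ -12.11°, λ = atan2(p_y, p_x) ≈ 85.92°.

≈ lat 12°S, lon 86°E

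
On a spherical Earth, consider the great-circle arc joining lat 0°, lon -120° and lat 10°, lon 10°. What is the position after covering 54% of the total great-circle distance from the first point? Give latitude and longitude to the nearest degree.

≈ lat 12°, lon -51°

The haversine formula gives a central angle δ ≈ 2.256 rad (129.3°) between the endpoints.
Interpolate at f = 0.54 with slerp weights a = sin((1−f)δ)/sin δ ≈ 1.113, b = sin(fδ)/sin δ ≈ 1.212.
p = a·p₁ + b·p₂ ≈ (0.620, -0.756, 0.211); φ = arcsin(p_z) ≈ 12.15°, λ = atan2(p_y, p_x) ≈ -50.68°.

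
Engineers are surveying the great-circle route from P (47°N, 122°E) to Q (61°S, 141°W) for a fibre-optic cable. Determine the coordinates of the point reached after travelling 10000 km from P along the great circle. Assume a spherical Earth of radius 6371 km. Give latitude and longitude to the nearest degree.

≈ (31°S, 172°E)

Write both endpoints as unit vectors p₁, p₂ with components (cos φ cos λ, cos φ sin λ, sin φ).
The central angle between the endpoints is δ = arccos(p₁·p₂) ≈ 2.318 rad (132.8°). The total great-circle distance is δ·R ≈ 2.318 × 6371 ≈ 14771 km, so the target fraction is f = 10000/14771 ≈ 0.677.
Interpolate at f ≈ 0.677 with slerp weights a = sin((1−f)δ)/sin δ ≈ 0.928, b = sin(fδ)/sin δ ≈ 1.364.
p = a·p₁ + b·p₂ ≈ (-0.849, 0.121, -0.514); φ = arcsin(p_z) ≈ -30.91°, λ = atan2(p_y, p_x) ≈ 171.90°.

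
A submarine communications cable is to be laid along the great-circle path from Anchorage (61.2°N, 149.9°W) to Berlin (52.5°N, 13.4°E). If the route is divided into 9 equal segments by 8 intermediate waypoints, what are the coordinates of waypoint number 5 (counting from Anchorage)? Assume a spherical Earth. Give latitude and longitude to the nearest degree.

Write both endpoints as unit vectors p₁, p₂ with components (cos φ cos λ, cos φ sin λ, sin φ).
The central angle between the endpoints is δ = arccos(p₁·p₂) ≈ 1.144 rad (65.5°).
Interpolate at f = 5/9 with slerp weights a = sin((1−f)δ)/sin δ ≈ 0.535, b = sin(fδ)/sin δ ≈ 0.652.
p = a·p₁ + b·p₂ ≈ (0.163, -0.037, 0.986); φ = arcsin(p_z) ≈ 80.36°, λ = atan2(p_y, p_x) ≈ -12.84°.

≈ 80°N, 13°W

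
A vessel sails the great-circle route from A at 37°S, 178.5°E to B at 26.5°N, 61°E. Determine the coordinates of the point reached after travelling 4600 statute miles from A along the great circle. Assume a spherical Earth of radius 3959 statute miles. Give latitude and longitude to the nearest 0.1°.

Write both endpoints as unit vectors p₁, p₂ with components (cos φ cos λ, cos φ sin λ, sin φ).
The central angle between the endpoints is δ = arccos(p₁·p₂) ≈ 2.212 rad (126.8°). The total great-circle distance is δ·R ≈ 2.212 × 3959 ≈ 8759 mi, so the target fraction is f = 4600/8759 ≈ 0.525.
Interpolate at f ≈ 0.525 with slerp weights a = sin((1−f)δ)/sin δ ≈ 1.083, b = sin(fδ)/sin δ ≈ 1.145.
p = a·p₁ + b·p₂ ≈ (-0.368, 0.919, -0.141); φ = arcsin(p_z) ≈ -8.09°, λ = atan2(p_y, p_x) ≈ 111.81°.

≈ 8.1°S, 111.8°E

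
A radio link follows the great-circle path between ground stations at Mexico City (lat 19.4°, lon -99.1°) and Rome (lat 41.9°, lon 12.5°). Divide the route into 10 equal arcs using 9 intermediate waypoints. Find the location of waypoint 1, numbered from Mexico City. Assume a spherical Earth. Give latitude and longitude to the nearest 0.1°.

≈ lat 25.9°, lon -92.0°

From cos δ = sin φ₁ sin φ₂ + cos φ₁ cos φ₂ cos Δλ, the central angle is δ ≈ 1.607 rad (92.1°).
Interpolate at f = 1/10 with slerp weights a = sin((1−f)δ)/sin δ ≈ 0.993, b = sin(fδ)/sin δ ≈ 0.160.
p = a·p₁ + b·p₂ ≈ (-0.032, -0.899, 0.437); φ = arcsin(p_z) ≈ 25.90°, λ = atan2(p_y, p_x) ≈ -92.02°.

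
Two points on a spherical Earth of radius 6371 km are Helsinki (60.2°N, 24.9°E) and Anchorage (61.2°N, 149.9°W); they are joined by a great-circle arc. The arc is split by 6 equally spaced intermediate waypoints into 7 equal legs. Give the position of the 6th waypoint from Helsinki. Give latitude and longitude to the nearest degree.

Write both endpoints as unit vectors p₁, p₂ with components (cos φ cos λ, cos φ sin λ, sin φ).
The central angle between the endpoints is δ = arccos(p₁·p₂) ≈ 1.022 rad (58.5°).
Interpolate at f = 6/7 with slerp weights a = sin((1−f)δ)/sin δ ≈ 0.170, b = sin(fδ)/sin δ ≈ 0.900.
p = a·p₁ + b·p₂ ≈ (-0.298, -0.182, 0.937); φ = arcsin(p_z) ≈ 69.55°, λ = atan2(p_y, p_x) ≈ -148.64°.

≈ 70°N, 149°W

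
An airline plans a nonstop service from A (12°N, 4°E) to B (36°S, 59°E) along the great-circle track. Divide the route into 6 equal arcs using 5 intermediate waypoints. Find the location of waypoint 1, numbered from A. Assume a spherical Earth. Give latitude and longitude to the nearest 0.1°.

≈ (3.5°N, 12.3°E)

The haversine formula gives a central angle δ ≈ 1.233 rad (70.6°) between the endpoints.
Interpolate at f = 1/6 with slerp weights a = sin((1−f)δ)/sin δ ≈ 0.907, b = sin(fδ)/sin δ ≈ 0.216.
p = a·p₁ + b·p₂ ≈ (0.975, 0.212, 0.062); φ = arcsin(p_z) ≈ 3.53°, λ = atan2(p_y, p_x) ≈ 12.26°.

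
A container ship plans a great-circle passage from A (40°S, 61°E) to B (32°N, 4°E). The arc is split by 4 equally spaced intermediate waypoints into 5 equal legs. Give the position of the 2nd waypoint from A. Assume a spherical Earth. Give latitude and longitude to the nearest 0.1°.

Write both endpoints as unit vectors p₁, p₂ with components (cos φ cos λ, cos φ sin λ, sin φ).
The central angle between the endpoints is δ = arccos(p₁·p₂) ≈ 1.558 rad (89.2°).
Interpolate at f = 2/5 with slerp weights a = sin((1−f)δ)/sin δ ≈ 0.804, b = sin(fδ)/sin δ ≈ 0.584.
p = a·p₁ + b·p₂ ≈ (0.792, 0.573, -0.208); φ = arcsin(p_z) ≈ -11.99°, λ = atan2(p_y, p_x) ≈ 35.89°.

≈ (12.0°S, 35.9°E)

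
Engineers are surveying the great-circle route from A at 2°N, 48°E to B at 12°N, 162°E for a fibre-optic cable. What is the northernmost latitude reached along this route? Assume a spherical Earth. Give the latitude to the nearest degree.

≈ 14°N

The great circle lies in the plane with unit normal n̂ = (p₁ × p₂)/|p₁ × p₂|.
Here n̂_z ≈ +0.970; the vertex latitude is φ_max = arccos|n̂_z| ≈ 14.1°.
Check via Clairaut: cos φ_max = |cos φ₁| · sin C = cos(2.0°)·sin(76.1°) ≈ 0.970, again giving ≈ 14.1°.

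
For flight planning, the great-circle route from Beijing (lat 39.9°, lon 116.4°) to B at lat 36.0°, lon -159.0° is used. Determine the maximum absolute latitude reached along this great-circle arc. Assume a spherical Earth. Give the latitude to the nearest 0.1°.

≈ 46.7°

The great circle lies in the plane with unit normal n̂ = (p₁ × p₂)/|p₁ × p₂|.
Here n̂_z ≈ +0.686; the vertex latitude is φ_max = arccos|n̂_z| ≈ 46.7°.
Check via Clairaut: cos φ_max = |cos φ₁| · sin C = cos(39.9°)·sin(63.5°) ≈ 0.686, again giving ≈ 46.7°.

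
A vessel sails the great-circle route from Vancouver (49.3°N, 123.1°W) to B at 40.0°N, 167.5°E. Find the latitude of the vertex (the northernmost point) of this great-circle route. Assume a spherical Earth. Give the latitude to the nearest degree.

The great circle lies in the plane with unit normal n̂ = (p₁ × p₂)/|p₁ × p₂|.
Here n̂_z ≈ -0.625; the vertex latitude is φ_max = arccos|n̂_z| ≈ 51.3°.
Check via Clairaut: cos φ_max = |cos φ₁| · sin C = cos(49.3°)·sin(73.3°) ≈ 0.625, again giving ≈ 51.3°.

≈ 51°N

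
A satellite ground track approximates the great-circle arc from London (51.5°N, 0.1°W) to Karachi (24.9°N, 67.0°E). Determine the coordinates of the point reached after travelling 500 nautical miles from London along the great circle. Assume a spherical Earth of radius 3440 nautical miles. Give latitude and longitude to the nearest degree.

≈ 51°N, 13°E

Convert each endpoint to a unit vector on the sphere (x = cos φ cos λ, y = cos φ sin λ, z = sin φ).
The central angle between the endpoints is δ = arccos(p₁·p₂) ≈ 0.989 rad (56.7°). The total great-circle distance is δ·R ≈ 0.989 × 3440 ≈ 3403 nmi, so the target fraction is f = 500/3403 ≈ 0.147.
Interpolate at f ≈ 0.147 with slerp weights a = sin((1−f)δ)/sin δ ≈ 0.894, b = sin(fδ)/sin δ ≈ 0.173.
p = a·p₁ + b·p₂ ≈ (0.618, 0.144, 0.773); φ = arcsin(p_z) ≈ 50.61°, λ = atan2(p_y, p_x) ≈ 13.09°.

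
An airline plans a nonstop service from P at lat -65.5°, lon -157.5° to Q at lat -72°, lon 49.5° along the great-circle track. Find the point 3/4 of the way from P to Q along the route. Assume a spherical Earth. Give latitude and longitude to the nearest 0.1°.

From cos δ = sin φ₁ sin φ₂ + cos φ₁ cos φ₂ cos Δλ, the central angle is δ ≈ 0.721 rad (41.3°).
Interpolate at f = 3/4 with slerp weights a = sin((1−f)δ)/sin δ ≈ 0.272, b = sin(fδ)/sin δ ≈ 0.780.
p = a·p₁ + b·p₂ ≈ (0.052, 0.140, -0.989); φ = arcsin(p_z) ≈ -81.39°, λ = atan2(p_y, p_x) ≈ 69.48°.

≈ lat -81.4°, lon 69.5°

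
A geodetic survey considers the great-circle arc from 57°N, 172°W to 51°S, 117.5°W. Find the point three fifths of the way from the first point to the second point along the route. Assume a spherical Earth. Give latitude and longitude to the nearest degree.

≈ 8°S, 139°W

From cos δ = sin φ₁ sin φ₂ + cos φ₁ cos φ₂ cos Δλ, the central angle is δ ≈ 2.041 rad (116.9°).
Interpolate at f = 3/5 with slerp weights a = sin((1−f)δ)/sin δ ≈ 0.817, b = sin(fδ)/sin δ ≈ 1.055.
p = a·p₁ + b·p₂ ≈ (-0.747, -0.651, -0.135); φ = arcsin(p_z) ≈ -7.73°, λ = atan2(p_y, p_x) ≈ -138.95°.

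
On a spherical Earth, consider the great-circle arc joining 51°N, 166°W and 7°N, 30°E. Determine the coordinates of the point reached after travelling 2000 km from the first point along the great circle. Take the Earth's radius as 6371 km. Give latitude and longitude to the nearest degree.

≈ 67°N, 179°E

The haversine formula gives a central angle δ ≈ 2.101 rad (120.4°) between the endpoints. The total great-circle distance is δ·R ≈ 2.101 × 6371 ≈ 13386 km, so the target fraction is f = 2000/13386 ≈ 0.149.
Interpolate at f ≈ 0.149 with slerp weights a = sin((1−f)δ)/sin δ ≈ 1.132, b = sin(fδ)/sin δ ≈ 0.358.
p = a·p₁ + b·p₂ ≈ (-0.384, 0.005, 0.923); φ = arcsin(p_z) ≈ 67.44°, λ = atan2(p_y, p_x) ≈ 179.21°.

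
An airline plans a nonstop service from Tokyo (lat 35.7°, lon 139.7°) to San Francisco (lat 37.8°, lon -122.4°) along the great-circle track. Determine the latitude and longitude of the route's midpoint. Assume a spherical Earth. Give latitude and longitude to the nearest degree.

≈ lat 49°, lon -172°

Convert each endpoint to a unit vector on the sphere (x = cos φ cos λ, y = cos φ sin λ, z = sin φ).
The central angle between the endpoints is δ = arccos(p₁·p₂) ≈ 1.298 rad (74.4°).
Interpolate at f = 1/2 with slerp weights a = sin((1−f)δ)/sin δ ≈ 0.628, b = sin(fδ)/sin δ ≈ 0.628.
p = a·p₁ + b·p₂ ≈ (-0.654, -0.089, 0.751); φ = arcsin(p_z) ≈ 48.67°, λ = atan2(p_y, p_x) ≈ -172.25°.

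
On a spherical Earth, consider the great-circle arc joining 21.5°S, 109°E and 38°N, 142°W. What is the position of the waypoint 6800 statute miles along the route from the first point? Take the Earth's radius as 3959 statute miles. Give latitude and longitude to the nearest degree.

Convert each endpoint to a unit vector on the sphere (x = cos φ cos λ, y = cos φ sin λ, z = sin φ).
The central angle between the endpoints is δ = arccos(p₁·p₂) ≈ 2.054 rad (117.7°). The total great-circle distance is δ·R ≈ 2.054 × 3959 ≈ 8131 mi, so the target fraction is f = 6800/8131 ≈ 0.836.
Interpolate at f ≈ 0.836 with slerp weights a = sin((1−f)δ)/sin δ ≈ 0.372, b = sin(fδ)/sin δ ≈ 1.117.
p = a·p₁ + b·p₂ ≈ (-0.806, -0.214, 0.551); φ = arcsin(p_z) ≈ 33.45°, λ = atan2(p_y, p_x) ≈ -165.12°.

≈ 33°N, 165°W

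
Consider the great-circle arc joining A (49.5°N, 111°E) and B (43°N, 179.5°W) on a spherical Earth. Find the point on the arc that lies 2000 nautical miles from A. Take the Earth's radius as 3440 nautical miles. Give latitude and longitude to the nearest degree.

≈ (49°N, 163°E)

From cos δ = sin φ₁ sin φ₂ + cos φ₁ cos φ₂ cos Δλ, the central angle is δ ≈ 0.816 rad (46.8°). The total great-circle distance is δ·R ≈ 0.816 × 3440 ≈ 2808 nmi, so the target fraction is f = 2000/2808 ≈ 0.712.
Interpolate at f ≈ 0.712 with slerp weights a = sin((1−f)δ)/sin δ ≈ 0.319, b = sin(fδ)/sin δ ≈ 0.754.
p = a·p₁ + b·p₂ ≈ (-0.626, 0.189, 0.757); φ = arcsin(p_z) ≈ 49.20°, λ = atan2(p_y, p_x) ≈ 163.20°.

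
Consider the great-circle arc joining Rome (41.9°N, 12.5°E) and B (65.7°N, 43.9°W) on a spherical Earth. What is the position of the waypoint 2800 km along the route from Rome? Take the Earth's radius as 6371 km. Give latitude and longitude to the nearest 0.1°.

Write both endpoints as unit vectors p₁, p₂ with components (cos φ cos λ, cos φ sin λ, sin φ).
The central angle between the endpoints is δ = arccos(p₁·p₂) ≈ 0.679 rad (38.9°). The total great-circle distance is δ·R ≈ 0.679 × 6371 ≈ 4326 km, so the target fraction is f = 2800/4326 ≈ 0.647.
Interpolate at f ≈ 0.647 with slerp weights a = sin((1−f)δ)/sin δ ≈ 0.378, b = sin(fδ)/sin δ ≈ 0.677.
p = a·p₁ + b·p₂ ≈ (0.475, -0.132, 0.870); φ = arcsin(p_z) ≈ 60.43°, λ = atan2(p_y, p_x) ≈ -15.57°.

≈ (60.4°N, 15.6°W)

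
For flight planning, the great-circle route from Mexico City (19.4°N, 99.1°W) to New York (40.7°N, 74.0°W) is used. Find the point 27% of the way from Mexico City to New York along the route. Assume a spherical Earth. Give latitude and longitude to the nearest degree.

≈ 26°N, 93°W

From cos δ = sin φ₁ sin φ₂ + cos φ₁ cos φ₂ cos Δλ, the central angle is δ ≈ 0.527 rad (30.2°).
Interpolate at f = 0.27 with slerp weights a = sin((1−f)δ)/sin δ ≈ 0.746, b = sin(fδ)/sin δ ≈ 0.282.
p = a·p₁ + b·p₂ ≈ (-0.052, -0.900, 0.432); φ = arcsin(p_z) ≈ 25.58°, λ = atan2(p_y, p_x) ≈ -93.33°.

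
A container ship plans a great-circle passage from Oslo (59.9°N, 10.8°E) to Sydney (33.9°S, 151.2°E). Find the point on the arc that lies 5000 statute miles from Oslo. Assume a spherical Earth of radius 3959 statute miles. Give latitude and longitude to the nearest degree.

Write both endpoints as unit vectors p₁, p₂ with components (cos φ cos λ, cos φ sin λ, sin φ).
The central angle between the endpoints is δ = arccos(p₁·p₂) ≈ 2.504 rad (143.4°). The total great-circle distance is δ·R ≈ 2.504 × 3959 ≈ 9912 mi, so the target fraction is f = 5000/9912 ≈ 0.504.
Interpolate at f ≈ 0.504 with slerp weights a = sin((1−f)δ)/sin δ ≈ 1.588, b = sin(fδ)/sin δ ≈ 1.600.
p = a·p₁ + b·p₂ ≈ (-0.381, 0.789, 0.482); φ = arcsin(p_z) ≈ 28.79°, λ = atan2(p_y, p_x) ≈ 115.79°.

≈ (29°N, 116°E)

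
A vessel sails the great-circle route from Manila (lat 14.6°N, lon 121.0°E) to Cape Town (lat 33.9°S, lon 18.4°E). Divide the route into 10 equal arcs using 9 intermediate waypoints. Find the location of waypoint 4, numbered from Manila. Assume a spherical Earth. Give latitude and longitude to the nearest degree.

≈ lat 9°S, lon 85°E

From cos δ = sin φ₁ sin φ₂ + cos φ₁ cos φ₂ cos Δλ, the central angle is δ ≈ 1.892 rad (108.4°).
Interpolate at f = 4/10 with slerp weights a = sin((1−f)δ)/sin δ ≈ 0.956, b = sin(fδ)/sin δ ≈ 0.724.
p = a·p₁ + b·p₂ ≈ (0.094, 0.982, -0.163); φ = arcsin(p_z) ≈ -9.37°, λ = atan2(p_y, p_x) ≈ 84.55°.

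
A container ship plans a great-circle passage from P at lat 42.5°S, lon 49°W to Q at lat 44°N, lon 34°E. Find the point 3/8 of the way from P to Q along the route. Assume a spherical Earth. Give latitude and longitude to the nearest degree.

From cos δ = sin φ₁ sin φ₂ + cos φ₁ cos φ₂ cos Δλ, the central angle is δ ≈ 1.987 rad (113.9°).
Interpolate at f = 3/8 with slerp weights a = sin((1−f)δ)/sin δ ≈ 1.035, b = sin(fδ)/sin δ ≈ 0.742.
p = a·p₁ + b·p₂ ≈ (0.943, -0.278, -0.184); φ = arcsin(p_z) ≈ -10.61°, λ = atan2(p_y, p_x) ≈ -16.40°.

≈ lat 11°S, lon 16°W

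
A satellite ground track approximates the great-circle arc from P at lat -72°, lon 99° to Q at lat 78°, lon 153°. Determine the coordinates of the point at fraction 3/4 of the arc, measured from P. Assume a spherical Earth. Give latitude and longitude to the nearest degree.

Write both endpoints as unit vectors p₁, p₂ with components (cos φ cos λ, cos φ sin λ, sin φ).
The central angle between the endpoints is δ = arccos(p₁·p₂) ≈ 2.674 rad (153.2°).
Interpolate at f = 3/4 with slerp weights a = sin((1−f)δ)/sin δ ≈ 1.374, b = sin(fδ)/sin δ ≈ 2.011.
p = a·p₁ + b·p₂ ≈ (-0.439, 0.609, 0.660); φ = arcsin(p_z) ≈ 41.33°, λ = atan2(p_y, p_x) ≈ 125.78°.

≈ lat 41°, lon 126°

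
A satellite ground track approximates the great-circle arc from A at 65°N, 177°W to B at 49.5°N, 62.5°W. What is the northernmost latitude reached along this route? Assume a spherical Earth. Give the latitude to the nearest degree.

The great circle lies in the plane with unit normal n̂ = (p₁ × p₂)/|p₁ × p₂|.
Here n̂_z ≈ +0.305; the vertex latitude is φ_max = arccos|n̂_z| ≈ 72.2°.
Check via Clairaut: cos φ_max = |cos φ₁| · sin C = cos(65.0°)·sin(46.3°) ≈ 0.305, again giving ≈ 72.2°.

≈ 72°N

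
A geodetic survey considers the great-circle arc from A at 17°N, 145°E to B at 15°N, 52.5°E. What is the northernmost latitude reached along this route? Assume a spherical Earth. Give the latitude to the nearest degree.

≈ 23°N

The great circle lies in the plane with unit normal n̂ = (p₁ × p₂)/|p₁ × p₂|.
Here n̂_z ≈ -0.923; the vertex latitude is φ_max = arccos|n̂_z| ≈ 22.6°.
Check via Clairaut: cos φ_max = |cos φ₁| · sin C = cos(17.0°)·sin(74.9°) ≈ 0.923, again giving ≈ 22.6°.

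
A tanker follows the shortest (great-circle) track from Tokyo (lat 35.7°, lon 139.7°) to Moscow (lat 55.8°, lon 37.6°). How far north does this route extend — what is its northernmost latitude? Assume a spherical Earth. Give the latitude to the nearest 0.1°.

≈ 61.1°

The great circle lies in the plane with unit normal n̂ = (p₁ × p₂)/|p₁ × p₂|.
Here n̂_z ≈ -0.484; the vertex latitude is φ_max = arccos|n̂_z| ≈ 61.1°.
Check via Clairaut: cos φ_max = |cos φ₁| · sin C = cos(35.7°)·sin(36.6°) ≈ 0.484, again giving ≈ 61.1°.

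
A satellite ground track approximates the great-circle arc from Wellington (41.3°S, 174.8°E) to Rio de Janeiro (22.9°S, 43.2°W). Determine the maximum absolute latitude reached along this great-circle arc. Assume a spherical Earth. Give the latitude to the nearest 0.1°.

The great circle lies in the plane with unit normal n̂ = (p₁ × p₂)/|p₁ × p₂|.
Here n̂_z ≈ +0.445; the vertex latitude is φ_max = arccos|n̂_z| ≈ 63.6°.
Check via Clairaut: cos φ_max = |cos φ₁| · sin C = cos(41.3°)·sin(143.7°) ≈ 0.445, again giving ≈ 63.6°.

≈ 63.6°S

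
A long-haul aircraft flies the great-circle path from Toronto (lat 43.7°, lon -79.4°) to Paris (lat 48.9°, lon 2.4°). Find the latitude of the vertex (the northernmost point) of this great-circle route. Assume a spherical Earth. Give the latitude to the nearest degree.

≈ 54°

The great circle lies in the plane with unit normal n̂ = (p₁ × p₂)/|p₁ × p₂|.
Here n̂_z ≈ +0.582; the vertex latitude is φ_max = arccos|n̂_z| ≈ 54.4°.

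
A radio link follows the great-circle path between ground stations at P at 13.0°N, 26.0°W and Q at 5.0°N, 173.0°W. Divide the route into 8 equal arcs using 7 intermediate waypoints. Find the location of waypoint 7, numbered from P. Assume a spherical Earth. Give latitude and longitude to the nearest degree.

≈ 13°N, 157°W

From cos δ = sin φ₁ sin φ₂ + cos φ₁ cos φ₂ cos Δλ, the central angle is δ ≈ 2.489 rad (142.6°).
Interpolate at f = 7/8 with slerp weights a = sin((1−f)δ)/sin δ ≈ 0.504, b = sin(fδ)/sin δ ≈ 1.352.
p = a·p₁ + b·p₂ ≈ (-0.896, -0.379, 0.231); φ = arcsin(p_z) ≈ 13.37°, λ = atan2(p_y, p_x) ≈ -157.04°.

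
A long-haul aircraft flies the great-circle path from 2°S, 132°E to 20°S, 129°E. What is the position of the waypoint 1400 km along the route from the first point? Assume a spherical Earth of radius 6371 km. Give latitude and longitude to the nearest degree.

Convert each endpoint to a unit vector on the sphere (x = cos φ cos λ, y = cos φ sin λ, z = sin φ).
The central angle between the endpoints is δ = arccos(p₁·p₂) ≈ 0.318 rad (18.2°). The total great-circle distance is δ·R ≈ 0.318 × 6371 ≈ 2028 km, so the target fraction is f = 1400/2028 ≈ 0.690.
Interpolate at f ≈ 0.690 with slerp weights a = sin((1−f)δ)/sin δ ≈ 0.314, b = sin(fδ)/sin δ ≈ 0.697.
p = a·p₁ + b·p₂ ≈ (-0.622, 0.742, -0.249); φ = arcsin(p_z) ≈ -14.43°, λ = atan2(p_y, p_x) ≈ 129.97°.

≈ 14°S, 130°E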